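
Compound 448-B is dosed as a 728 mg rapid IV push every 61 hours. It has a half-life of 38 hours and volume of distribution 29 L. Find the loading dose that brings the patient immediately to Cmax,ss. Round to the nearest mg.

1084 mg

f = (1/2)^(61/38) ≈ 0.328676; accumulation ratio R = 1/(1−f) ≈ 1.48959.
Loading dose to hit Cmax,ss on first dose: D_load = D_maint·R ≈ 728 × 1.48959 ≈ 1084.42 mg.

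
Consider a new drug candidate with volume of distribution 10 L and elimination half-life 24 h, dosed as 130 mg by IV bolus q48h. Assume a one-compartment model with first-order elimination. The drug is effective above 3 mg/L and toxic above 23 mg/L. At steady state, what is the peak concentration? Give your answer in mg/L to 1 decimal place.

The dosing interval is 2 half-lives, so f = 2^(−2) = 0.25.
Accumulation ratio R = 1/(1 − f) = 1/0.75 = 4/3.
Single-dose peak C₀ = D/Vd = 130/10 = 13 mg/L.
Steady-state peak Cmax,ss = C₀·R = 13 × 4/3 ≈ 17.333 mg/L.
Peak 17.3 mg/L vs MTC 23 mg/L: below toxic threshold.

17.3 mg/L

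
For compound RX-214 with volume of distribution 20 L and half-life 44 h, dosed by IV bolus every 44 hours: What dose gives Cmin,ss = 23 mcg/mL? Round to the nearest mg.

τ/t½ = 44/44 ≈ 1, so f = (1/2)^(44/44) ≈ 0.500000.
Cmin,ss = (D/Vd)·f/(1−f), so D = Cmin,ss·Vd·(1−f)/f.
D = 23 × 20 × (1−f)/f ≈ 23 × 20 × 1.00000 ≈ 460.00 mg.

460 mg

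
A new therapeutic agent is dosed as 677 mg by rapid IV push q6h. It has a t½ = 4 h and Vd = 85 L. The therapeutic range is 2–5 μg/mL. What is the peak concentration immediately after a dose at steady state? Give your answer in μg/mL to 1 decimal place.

12.3 μg/mL

τ/t½ = 6/4 ≈ 1.5, so fraction remaining f = (1/2)^(6/4) ≈ 0.3536.
Accumulation ratio R = 1/(1 − f) ≈ 1/0.6464 ≈ 1.5470.
Each bolus raises the concentration by D/Vd = 677/85 ≈ 7.965 μg/mL.
Steady-state peak Cmax,ss = C₀·R ≈ 7.965 × 1.5470 ≈ 12.322 μg/mL.
Peak 12.3 μg/mL vs MTC 5 μg/mL: exceeds toxic threshold.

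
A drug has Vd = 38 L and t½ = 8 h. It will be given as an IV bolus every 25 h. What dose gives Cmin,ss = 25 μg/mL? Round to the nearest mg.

7338 mg

τ/t½ = 25/8 ≈ 3.125, so f = (1/2)^(25/8) ≈ 0.114626.
Cmin,ss = (D/Vd)·f/(1−f), so D = Cmin,ss·Vd·(1−f)/f.
D = 25 × 38 × (1−f)/f ≈ 25 × 38 × 7.72402 ≈ 7337.82 mg.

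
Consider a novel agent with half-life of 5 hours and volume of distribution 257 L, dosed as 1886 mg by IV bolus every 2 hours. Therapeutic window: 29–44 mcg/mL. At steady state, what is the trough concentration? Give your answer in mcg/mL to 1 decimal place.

23.0 mcg/mL

Over one 2-h interval, 2/5 ≈ 0.4 half-lives elapse, leaving f ≈ 0.7579 of each dose.
At steady state, accumulation factor R = 1/(1 − e^(−kτ)) ≈ 4.1305.
Each bolus raises the concentration by D/Vd = 1886/257 ≈ 7.339 mcg/mL.
Cmax,ss = C₀/(1 − f) ≈ 7.339/0.2421 ≈ 30.314 mcg/mL.
Steady-state trough Cmin,ss = Cmax,ss·f ≈ 30.314 × 0.7579 ≈ 22.975 mcg/mL.
Trough 23.0 mcg/mL vs MEC 29 mcg/mL: subtherapeutic.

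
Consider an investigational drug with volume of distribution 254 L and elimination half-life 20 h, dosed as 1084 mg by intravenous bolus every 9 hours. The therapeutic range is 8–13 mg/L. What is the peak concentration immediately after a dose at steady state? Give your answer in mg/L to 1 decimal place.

15.9 mg/L

Over one 9-h interval, 9/20 ≈ 0.45 half-lives elapse, leaving f ≈ 0.7320 of each dose.
Accumulation ratio R = 1/(1 − f) ≈ 1/0.2680 ≈ 3.7313.
Single-dose peak C₀ = D/Vd = 1084/254 ≈ 4.268 mg/L.
Steady-state peak Cmax,ss = C₀·R ≈ 4.268 × 3.7313 ≈ 15.925 mg/L.
Peak 15.9 mg/L vs MTC 13 mg/L: exceeds toxic threshold.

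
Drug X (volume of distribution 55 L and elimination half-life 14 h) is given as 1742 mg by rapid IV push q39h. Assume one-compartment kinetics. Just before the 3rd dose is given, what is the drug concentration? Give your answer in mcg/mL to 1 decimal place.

f = (1/2)^(τ/t½) = (1/2)^(39/14) ≈ 0.1450.
C₀ = D/Vd = 1742/55 ≈ 31.673 mcg/mL.
Before the 3rd dose, 2 doses have been given. Superposition: Cmin = C₀·(f + f²).
≈ 31.673 × (0.1450 + 0.0210) ≈ 31.673 × 0.1660 ≈ 5.258 mcg/mL.

5.3 mcg/mL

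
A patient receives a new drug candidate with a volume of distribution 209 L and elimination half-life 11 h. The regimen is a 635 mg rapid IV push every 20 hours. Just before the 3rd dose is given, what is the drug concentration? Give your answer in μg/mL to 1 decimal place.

f = (1/2)^(τ/t½) = (1/2)^(20/11) ≈ 0.2836.
C₀ = D/Vd = 635/209 ≈ 3.038 μg/mL.
Before the 3rd dose, 2 doses have been given. Superposition: Cmin = C₀·(f + f²).
≈ 3.038 × (0.2836 + 0.0804) ≈ 3.038 × 0.3640 ≈ 1.106 μg/mL.

1.1 μg/mL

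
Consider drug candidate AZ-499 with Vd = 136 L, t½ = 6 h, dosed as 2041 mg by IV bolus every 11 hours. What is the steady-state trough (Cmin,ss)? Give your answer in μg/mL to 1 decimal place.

5.9 μg/mL

τ/t½ = 11/6 ≈ 1.8333, so fraction remaining f = (1/2)^(11/6) ≈ 0.2806.
Accumulation ratio R = 1/(1 − f) ≈ 1/0.7194 ≈ 1.3900.
Single-dose peak C₀ = D/Vd = 2041/136 ≈ 15.007 μg/mL.
Steady-state peak Cmax,ss = C₀·R ≈ 15.007 × 1.3900 ≈ 20.860 μg/mL.
Steady-state trough Cmin,ss = Cmax,ss·f ≈ 20.860 × 0.2806 ≈ 5.853 μg/mL.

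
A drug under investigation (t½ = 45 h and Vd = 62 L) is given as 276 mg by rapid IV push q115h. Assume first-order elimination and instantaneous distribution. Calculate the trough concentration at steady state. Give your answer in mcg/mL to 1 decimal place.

k = ln2/t½ = ln2/45 ≈ 0.015403 h⁻¹; fraction remaining f = e^(−kτ) = e^(−0.015403×115) ≈ 0.1701.
At steady state, accumulation factor R = 1/(1 − e^(−kτ)) ≈ 1.2050.
Each bolus raises the concentration by D/Vd = 276/62 ≈ 4.452 mcg/mL.
Steady-state peak Cmax,ss = C₀·R ≈ 4.452 × 1.2050 ≈ 5.365 mcg/mL.
One interval later, Cmin,ss = Cmax,ss·e^(−kτ) ≈ 5.365 × 0.1701 ≈ 0.913 mcg/mL.

0.9 mcg/mL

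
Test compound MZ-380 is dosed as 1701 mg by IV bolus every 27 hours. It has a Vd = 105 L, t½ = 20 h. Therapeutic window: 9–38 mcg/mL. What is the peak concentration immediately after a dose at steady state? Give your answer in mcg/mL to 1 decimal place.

k = ln2/t½ = ln2/20 ≈ 0.034657 h⁻¹; fraction remaining f = e^(−kτ) = e^(−0.034657×27) ≈ 0.3923.
At steady state, accumulation factor R = 1/(1 − e^(−kτ)) ≈ 1.6455.
Each bolus raises the concentration by D/Vd = 1701/105 ≈ 16.200 mcg/mL.
Steady-state peak Cmax,ss = C₀·R ≈ 16.200 × 1.6455 ≈ 26.657 mcg/mL.
Peak 26.7 mcg/mL vs MTC 38 mcg/mL: below toxic threshold.

26.7 mcg/mL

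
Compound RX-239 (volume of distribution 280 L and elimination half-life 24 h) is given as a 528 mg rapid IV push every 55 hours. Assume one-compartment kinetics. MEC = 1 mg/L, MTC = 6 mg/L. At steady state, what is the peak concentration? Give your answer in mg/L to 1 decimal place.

Over one 55-h interval, 55/24 ≈ 2.2917 half-lives elapse, leaving f ≈ 0.2042 of each dose.
At steady state, accumulation factor R = 1/(1 − e^(−kτ)) ≈ 1.2566.
Each bolus raises the concentration by D/Vd = 528/280 ≈ 1.886 mg/L.
Steady-state peak Cmax,ss = C₀·R ≈ 1.886 × 1.2566 ≈ 2.370 mg/L.
Peak 2.4 mg/L vs MTC 6 mg/L: below toxic threshold.

2.4 mg/L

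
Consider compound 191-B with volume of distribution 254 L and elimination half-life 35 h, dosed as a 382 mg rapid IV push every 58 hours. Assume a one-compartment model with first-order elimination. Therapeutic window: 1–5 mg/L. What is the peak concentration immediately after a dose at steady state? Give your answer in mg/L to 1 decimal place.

2.2 mg/L

Over one 58-h interval, 58/35 ≈ 1.6571 half-lives elapse, leaving f ≈ 0.3171 of each dose.
Accumulation ratio R = 1/(1 − f) ≈ 1/0.6829 ≈ 1.4643.
Single-dose peak C₀ = D/Vd = 382/254 ≈ 1.504 mg/L.
Steady-state peak Cmax,ss = C₀·R ≈ 1.504 × 1.4643 ≈ 2.202 mg/L.
Peak 2.2 mg/L vs MTC 5 mg/L: below toxic threshold.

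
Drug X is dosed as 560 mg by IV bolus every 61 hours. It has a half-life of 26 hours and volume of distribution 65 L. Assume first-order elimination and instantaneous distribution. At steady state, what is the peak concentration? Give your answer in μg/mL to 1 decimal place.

Over one 61-h interval, 61/26 ≈ 2.3462 half-lives elapse, leaving f ≈ 0.1967 of each dose.
Accumulation ratio R = 1/(1 − f) ≈ 1/0.8033 ≈ 1.2449.
Single-dose peak C₀ = D/Vd = 560/65 ≈ 8.615 μg/mL.
Cmax,ss = C₀/(1 − f) ≈ 8.615/0.8033 ≈ 10.725 μg/mL.

10.7 μg/mL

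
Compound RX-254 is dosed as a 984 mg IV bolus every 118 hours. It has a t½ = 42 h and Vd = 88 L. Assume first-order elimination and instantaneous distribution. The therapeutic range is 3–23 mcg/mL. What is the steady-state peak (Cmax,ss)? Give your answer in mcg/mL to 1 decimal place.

k = ln2/t½ = ln2/42 ≈ 0.016504 h⁻¹; fraction remaining f = e^(−kτ) = e^(−0.016504×118) ≈ 0.1426.
Accumulation ratio R = 1/(1 − f) ≈ 1/0.8574 ≈ 1.1663.
Single-dose peak C₀ = D/Vd = 984/88 ≈ 11.182 mcg/mL.
Steady-state peak Cmax,ss = C₀·R ≈ 11.182 × 1.1663 ≈ 13.042 mcg/mL.
Peak 13.0 mcg/mL vs MTC 23 mcg/mL: below toxic threshold.

13.0 mcg/mL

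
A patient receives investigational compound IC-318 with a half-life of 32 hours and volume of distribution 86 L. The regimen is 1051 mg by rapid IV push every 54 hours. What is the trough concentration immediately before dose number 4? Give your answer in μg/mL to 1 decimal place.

f = (1/2)^(τ/t½) = (1/2)^(54/32) ≈ 0.3105.
C₀ = D/Vd = 1051/86 ≈ 12.221 μg/mL.
Before the 4th dose, 3 doses have been given. Superposition: Cmin = C₀·(f + f² + … + f^3).
≈ 12.221 × (0.3105 + 0.0964 + 0.0299) ≈ 12.221 × 0.4368 ≈ 5.338 μg/mL.

5.3 μg/mL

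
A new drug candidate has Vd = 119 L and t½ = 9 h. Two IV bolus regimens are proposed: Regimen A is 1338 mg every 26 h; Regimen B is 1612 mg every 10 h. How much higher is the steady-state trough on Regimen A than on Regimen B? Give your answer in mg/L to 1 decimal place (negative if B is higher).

Regimen A: f = (1/2)^(26/9) ≈ 0.1350; Cmin,ss = (1338/119)·f/(1−f) ≈ 1.755 mg/L.
Regimen B: f = (1/2)^(10/9) ≈ 0.4629; Cmin,ss = (1612/119)·f/(1−f) ≈ 11.675 mg/L.
Difference ≈ 1.755 − 11.675 ≈ -9.920 mg/L.

-9.9 mg/L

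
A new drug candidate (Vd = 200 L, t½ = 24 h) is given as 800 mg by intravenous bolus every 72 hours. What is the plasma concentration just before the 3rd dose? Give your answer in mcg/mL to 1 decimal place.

0.6 mcg/mL

f = (1/2)^(τ/t½) = (1/2)^(72/24) ≈ 0.1250.
C₀ = D/Vd = 800/200 ≈ 4.000 mcg/mL.
Before the 3rd dose, 2 doses have been given. Superposition: Cmin = C₀·(f + f²).
≈ 4.000 × (0.1250 + 0.0156) ≈ 4.000 × 0.1406 ≈ 0.562 mcg/mL.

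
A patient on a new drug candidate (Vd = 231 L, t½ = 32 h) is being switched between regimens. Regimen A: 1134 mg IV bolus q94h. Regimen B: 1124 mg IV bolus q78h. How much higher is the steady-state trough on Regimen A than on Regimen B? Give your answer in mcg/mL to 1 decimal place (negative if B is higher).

-0.4 mcg/mL

Regimen A: f = (1/2)^(94/32) ≈ 0.1305; Cmin,ss = (1134/231)·f/(1−f) ≈ 0.737 mcg/mL.
Regimen B: f = (1/2)^(78/32) ≈ 0.1846; Cmin,ss = (1124/231)·f/(1−f) ≈ 1.102 mcg/mL.
Difference ≈ 0.737 − 1.102 ≈ -0.365 mcg/mL.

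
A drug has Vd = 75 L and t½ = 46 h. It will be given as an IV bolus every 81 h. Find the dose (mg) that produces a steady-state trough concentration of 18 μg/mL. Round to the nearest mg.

τ/t½ = 81/46 ≈ 1.7609, so f = (1/2)^(81/46) ≈ 0.295070.
Cmin,ss = (D/Vd)·f/(1−f), so D = Cmin,ss·Vd·(1−f)/f.
D = 18 × 75 × (1−f)/f ≈ 18 × 75 × 2.38903 ≈ 3225.19 mg.

3225 mg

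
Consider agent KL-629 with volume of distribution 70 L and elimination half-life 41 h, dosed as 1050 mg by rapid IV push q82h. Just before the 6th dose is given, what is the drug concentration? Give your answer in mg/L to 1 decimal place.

f = (1/2)^(τ/t½) = (1/2)^(82/41) ≈ 0.2500.
C₀ = D/Vd = 1050/70 ≈ 15.000 mg/L.
Before the 6th dose, 5 doses have been given. Superposition: Cmin = C₀·(f + f² + … + f^5).
≈ 15.000 × (0.2500 + 0.0625 + 0.0156 + 0.0039 + 0.0010) ≈ 15.000 × 0.3330 ≈ 4.995 mg/L.

5.0 mg/L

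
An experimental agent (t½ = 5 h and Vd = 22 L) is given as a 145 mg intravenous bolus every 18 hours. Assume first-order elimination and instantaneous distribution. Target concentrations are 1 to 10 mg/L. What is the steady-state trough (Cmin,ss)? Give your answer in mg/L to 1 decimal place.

0.6 mg/L

Over one 18-h interval, 18/5 ≈ 3.6 half-lives elapse, leaving f ≈ 0.0825 of each dose.
Each bolus raises the concentration by D/Vd = 145/22 ≈ 6.591 mg/L.
Steady-state trough Cmin,ss = C₀·f/(1−f) ≈ 6.591 × 0.0825/0.9175 ≈ 0.593 mg/L.
Trough 0.6 mg/L vs MEC 1 mg/L: subtherapeutic.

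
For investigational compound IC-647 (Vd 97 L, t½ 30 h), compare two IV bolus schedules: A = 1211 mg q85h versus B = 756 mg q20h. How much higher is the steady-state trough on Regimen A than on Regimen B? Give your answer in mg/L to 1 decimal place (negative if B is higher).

Regimen A: f = (1/2)^(85/30) ≈ 0.1403; Cmin,ss = (1211/97)·f/(1−f) ≈ 2.037 mg/L.
Regimen B: f = (1/2)^(20/30) ≈ 0.6300; Cmin,ss = (756/97)·f/(1−f) ≈ 13.271 mg/L.
Difference ≈ 2.037 − 13.271 ≈ -11.234 mg/L.

-11.2 mg/L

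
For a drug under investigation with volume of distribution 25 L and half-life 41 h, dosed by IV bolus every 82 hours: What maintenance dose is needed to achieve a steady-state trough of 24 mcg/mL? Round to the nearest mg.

1800 mg

τ/t½ = 82/41 ≈ 2, so f = (1/2)^(82/41) ≈ 0.250000.
Cmin,ss = (D/Vd)·f/(1−f), so D = Cmin,ss·Vd·(1−f)/f.
D = 24 × 25 × (1−f)/f ≈ 24 × 25 × 3.00000 ≈ 1800.00 mg.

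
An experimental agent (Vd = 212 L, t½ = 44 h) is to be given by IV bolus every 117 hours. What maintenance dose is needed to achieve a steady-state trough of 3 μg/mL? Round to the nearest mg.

τ/t½ = 117/44 ≈ 2.6591, so f = (1/2)^(117/44) ≈ 0.158319.
Cmin,ss = (D/Vd)·f/(1−f), so D = Cmin,ss·Vd·(1−f)/f.
D = 3 × 212 × (1−f)/f ≈ 3 × 212 × 5.31636 ≈ 3381.20 mg.

3381 mg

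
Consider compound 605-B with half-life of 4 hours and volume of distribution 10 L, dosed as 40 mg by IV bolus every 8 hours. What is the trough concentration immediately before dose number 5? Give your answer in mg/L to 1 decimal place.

f = (1/2)^(τ/t½) = (1/2)^(8/4) ≈ 0.2500.
C₀ = D/Vd = 40/10 ≈ 4.000 mg/L.
Before the 5th dose, 4 doses have been given. Superposition: Cmin = C₀·(f + f² + … + f^4).
≈ 4.000 × (0.2500 + 0.0625 + 0.0156 + 0.0039) ≈ 4.000 × 0.3320 ≈ 1.328 mg/L.

1.3 mg/L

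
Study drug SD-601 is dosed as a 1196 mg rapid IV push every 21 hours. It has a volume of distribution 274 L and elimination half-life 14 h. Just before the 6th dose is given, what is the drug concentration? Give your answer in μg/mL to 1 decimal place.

f = (1/2)^(τ/t½) = (1/2)^(21/14) ≈ 0.3536.
C₀ = D/Vd = 1196/274 ≈ 4.365 μg/mL.
Before the 6th dose, 5 doses have been given. Superposition: Cmin = C₀·(f + f² + … + f^5).
≈ 4.365 × (0.3536 + 0.1250 + 0.0442 + 0.0156 + 0.0055) ≈ 4.365 × 0.5439 ≈ 2.374 μg/mL.

2.4 μg/mL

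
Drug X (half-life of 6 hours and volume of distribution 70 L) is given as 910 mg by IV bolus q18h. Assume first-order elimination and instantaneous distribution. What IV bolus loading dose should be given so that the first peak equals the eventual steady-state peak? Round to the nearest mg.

1040 mg

f = (1/2)^(18/6) ≈ 0.125000; accumulation ratio R = 1/(1−f) ≈ 1.14286.
Loading dose to hit Cmax,ss on first dose: D_load = D_maint·R ≈ 910 × 1.14286 ≈ 1040.00 mg.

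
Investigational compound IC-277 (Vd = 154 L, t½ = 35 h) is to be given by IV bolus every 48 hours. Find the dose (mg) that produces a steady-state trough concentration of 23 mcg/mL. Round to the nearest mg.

τ/t½ = 48/35 ≈ 1.3714, so f = (1/2)^(48/35) ≈ 0.386508.
Cmin,ss = (D/Vd)·f/(1−f), so D = Cmin,ss·Vd·(1−f)/f.
D = 23 × 154 × (1−f)/f ≈ 23 × 154 × 1.58727 ≈ 5622.11 mg.

5622 mg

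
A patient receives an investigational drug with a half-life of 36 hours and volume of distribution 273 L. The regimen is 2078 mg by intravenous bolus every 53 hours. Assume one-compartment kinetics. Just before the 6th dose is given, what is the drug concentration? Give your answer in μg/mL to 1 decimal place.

4.3 μg/mL

f = (1/2)^(τ/t½) = (1/2)^(53/36) ≈ 0.3604.
C₀ = D/Vd = 2078/273 ≈ 7.612 μg/mL.
Before the 6th dose, 5 doses have been given. Superposition: Cmin = C₀·(f + f² + … + f^5).
≈ 7.612 × (0.3604 + 0.1299 + 0.0468 + 0.0169 + 0.0061) ≈ 7.612 × 0.5601 ≈ 4.263 μg/mL.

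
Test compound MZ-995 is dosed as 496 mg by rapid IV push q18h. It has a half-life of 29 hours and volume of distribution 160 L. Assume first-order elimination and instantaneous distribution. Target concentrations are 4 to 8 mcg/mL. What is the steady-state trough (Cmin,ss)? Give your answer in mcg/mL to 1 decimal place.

5.8 mcg/mL

τ/t½ = 18/29 ≈ 0.62069, so fraction remaining f = (1/2)^(18/29) ≈ 0.6504.
Accumulation ratio R = 1/(1 − f) ≈ 1/0.3496 ≈ 2.8604.
Single-dose peak C₀ = D/Vd = 496/160 ≈ 3.100 mcg/mL.
Steady-state peak Cmax,ss = C₀·R ≈ 3.100 × 2.8604 ≈ 8.867 mcg/mL.
Steady-state trough Cmin,ss = Cmax,ss·f ≈ 8.867 × 0.6504 ≈ 5.767 mcg/mL.
Trough 5.8 mcg/mL vs MEC 4 mcg/mL: adequate.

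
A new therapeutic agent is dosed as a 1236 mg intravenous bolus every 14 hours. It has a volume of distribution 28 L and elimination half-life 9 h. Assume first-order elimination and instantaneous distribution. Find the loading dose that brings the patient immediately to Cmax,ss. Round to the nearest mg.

1873 mg

f = (1/2)^(14/9) ≈ 0.340198; accumulation ratio R = 1/(1−f) ≈ 1.51561.
Loading dose to hit Cmax,ss on first dose: D_load = D_maint·R ≈ 1236 × 1.51561 ≈ 1873.29 mg.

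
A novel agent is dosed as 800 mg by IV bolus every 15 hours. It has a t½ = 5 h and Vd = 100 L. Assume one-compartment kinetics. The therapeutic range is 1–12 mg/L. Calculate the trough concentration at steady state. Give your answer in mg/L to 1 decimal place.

τ = 15 h = 3 half-lives, so f = (1/2)^3 = 0.125.
At steady state, R = 1/(1 − 0.125) = 8/7.
Single-dose peak C₀ = D/Vd = 800/100 = 8 mg/L.
Steady-state peak Cmax,ss = C₀·R = 8 × 8/7 ≈ 9.143 mg/L.
Steady-state trough Cmin,ss = Cmax,ss·f ≈ 9.143 × 0.125 ≈ 1.143 mg/L.
Trough 1.1 mg/L vs MEC 1 mg/L: adequate.

1.1 mg/L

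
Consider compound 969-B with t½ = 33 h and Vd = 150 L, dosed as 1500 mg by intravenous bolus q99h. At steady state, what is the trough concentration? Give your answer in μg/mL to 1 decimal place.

τ = 99 h = 3 half-lives, so f = (1/2)^3 = 0.125.
Accumulation ratio R = 1/(1 − f) = 1/0.875 = 8/7.
Single-dose peak C₀ = D/Vd = 1500/150 = 10 μg/mL.
Steady-state peak Cmax,ss = C₀·R = 10 × 8/7 ≈ 11.429 μg/mL.
Steady-state trough Cmin,ss = Cmax,ss·f ≈ 11.429 × 0.125 ≈ 1.429 μg/mL.

1.4 μg/mL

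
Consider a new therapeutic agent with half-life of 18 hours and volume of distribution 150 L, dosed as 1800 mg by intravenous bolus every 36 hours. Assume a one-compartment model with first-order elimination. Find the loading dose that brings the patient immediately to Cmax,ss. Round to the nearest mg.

2400 mg

f = (1/2)^(36/18) ≈ 0.250000; accumulation ratio R = 1/(1−f) ≈ 1.33333.
Loading dose to hit Cmax,ss on first dose: D_load = D_maint·R ≈ 1800 × 1.33333 ≈ 2399.99 mg.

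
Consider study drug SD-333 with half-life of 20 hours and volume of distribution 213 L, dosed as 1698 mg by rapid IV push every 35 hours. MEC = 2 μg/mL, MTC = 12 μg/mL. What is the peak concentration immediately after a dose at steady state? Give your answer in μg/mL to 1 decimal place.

Over one 35-h interval, 35/20 ≈ 1.75 half-lives elapse, leaving f ≈ 0.2973 of each dose.
Accumulation ratio R = 1/(1 − f) ≈ 1/0.7027 ≈ 1.4231.
Single-dose peak C₀ = D/Vd = 1698/213 ≈ 7.972 μg/mL.
Steady-state peak Cmax,ss = C₀·R ≈ 7.972 × 1.4231 ≈ 11.345 μg/mL.
Peak 11.3 μg/mL vs MTC 12 μg/mL: below toxic threshold.

11.3 μg/mL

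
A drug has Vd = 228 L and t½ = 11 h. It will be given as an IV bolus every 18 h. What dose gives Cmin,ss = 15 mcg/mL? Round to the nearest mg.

7212 mg

τ/t½ = 18/11 ≈ 1.6364, so f = (1/2)^(18/11) ≈ 0.321666.
Cmin,ss = (D/Vd)·f/(1−f), so D = Cmin,ss·Vd·(1−f)/f.
D = 15 × 228 × (1−f)/f ≈ 15 × 228 × 2.10881 ≈ 7212.13 mg.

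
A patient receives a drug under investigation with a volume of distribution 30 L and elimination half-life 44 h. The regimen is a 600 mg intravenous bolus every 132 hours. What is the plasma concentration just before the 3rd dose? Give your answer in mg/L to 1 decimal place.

f = (1/2)^(τ/t½) = (1/2)^(132/44) ≈ 0.1250.
C₀ = D/Vd = 600/30 ≈ 20.000 mg/L.
Before the 3rd dose, 2 doses have been given. Superposition: Cmin = C₀·(f + f²).
≈ 20.000 × (0.1250 + 0.0156) ≈ 20.000 × 0.1406 ≈ 2.812 mg/L.

2.8 mg/L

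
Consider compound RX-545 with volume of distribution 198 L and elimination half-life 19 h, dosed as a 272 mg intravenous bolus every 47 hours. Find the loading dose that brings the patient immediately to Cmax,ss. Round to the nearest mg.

332 mg

f = (1/2)^(47/19) ≈ 0.180031; accumulation ratio R = 1/(1−f) ≈ 1.21956.
Loading dose to hit Cmax,ss on first dose: D_load = D_maint·R ≈ 272 × 1.21956 ≈ 331.72 mg.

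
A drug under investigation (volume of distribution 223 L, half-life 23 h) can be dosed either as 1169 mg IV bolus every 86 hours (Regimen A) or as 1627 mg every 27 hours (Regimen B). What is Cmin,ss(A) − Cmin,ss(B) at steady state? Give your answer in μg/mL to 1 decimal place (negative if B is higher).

-5.4 μg/mL

Regimen A: f = (1/2)^(86/23) ≈ 0.0749; Cmin,ss = (1169/223)·f/(1−f) ≈ 0.424 μg/mL.
Regimen B: f = (1/2)^(27/23) ≈ 0.4432; Cmin,ss = (1627/223)·f/(1−f) ≈ 5.807 μg/mL.
Difference ≈ 0.424 − 5.807 ≈ -5.383 μg/mL.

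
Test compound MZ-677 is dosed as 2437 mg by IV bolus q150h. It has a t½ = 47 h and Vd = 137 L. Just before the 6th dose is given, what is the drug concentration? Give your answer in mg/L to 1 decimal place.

2.2 mg/L

f = (1/2)^(τ/t½) = (1/2)^(150/47) ≈ 0.1095.
C₀ = D/Vd = 2437/137 ≈ 17.788 mg/L.
Before the 6th dose, 5 doses have been given. Superposition: Cmin = C₀·(f + f² + … + f^5).
≈ 17.788 × (0.1095 + 0.0120 + 0.0013 + 0.0001 + 0.0000) ≈ 17.788 × 0.1229 ≈ 2.186 mg/L.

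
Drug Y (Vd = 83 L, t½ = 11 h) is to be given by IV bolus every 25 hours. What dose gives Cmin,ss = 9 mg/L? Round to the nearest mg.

2863 mg

τ/t½ = 25/11 ≈ 2.2727, so f = (1/2)^(25/11) ≈ 0.206938.
Cmin,ss = (D/Vd)·f/(1−f), so D = Cmin,ss·Vd·(1−f)/f.
D = 9 × 83 × (1−f)/f ≈ 9 × 83 × 3.83237 ≈ 2862.78 mg.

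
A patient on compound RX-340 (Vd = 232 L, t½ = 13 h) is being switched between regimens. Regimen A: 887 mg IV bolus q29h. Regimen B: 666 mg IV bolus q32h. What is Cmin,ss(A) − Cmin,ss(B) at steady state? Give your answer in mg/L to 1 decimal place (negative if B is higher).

Regimen A: f = (1/2)^(29/13) ≈ 0.2130; Cmin,ss = (887/232)·f/(1−f) ≈ 1.035 mg/L.
Regimen B: f = (1/2)^(32/13) ≈ 0.1816; Cmin,ss = (666/232)·f/(1−f) ≈ 0.637 mg/L.
Difference ≈ 1.035 − 0.637 ≈ 0.398 mg/L.

0.4 mg/L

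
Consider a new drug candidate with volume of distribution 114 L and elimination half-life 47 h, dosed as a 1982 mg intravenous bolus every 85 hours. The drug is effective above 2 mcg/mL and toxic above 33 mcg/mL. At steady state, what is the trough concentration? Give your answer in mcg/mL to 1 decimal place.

k = ln2/t½ = ln2/47 ≈ 0.014748 h⁻¹; fraction remaining f = e^(−kτ) = e^(−0.014748×85) ≈ 0.2855.
Accumulation ratio R = 1/(1 − f) ≈ 1/0.7145 ≈ 1.3996.
Single-dose peak C₀ = D/Vd = 1982/114 ≈ 17.386 mcg/mL.
Cmax,ss = C₀/(1 − f) ≈ 17.386/0.7145 ≈ 24.333 mcg/mL.
One interval later, Cmin,ss = Cmax,ss·e^(−kτ) ≈ 24.333 × 0.2855 ≈ 6.947 mcg/mL.
Trough 6.9 mcg/mL vs MEC 2 mcg/mL: adequate.

6.9 mcg/mL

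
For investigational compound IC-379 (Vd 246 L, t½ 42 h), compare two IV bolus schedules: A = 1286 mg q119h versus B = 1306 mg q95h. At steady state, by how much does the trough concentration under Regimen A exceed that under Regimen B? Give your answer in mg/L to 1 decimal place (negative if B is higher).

Regimen A: f = (1/2)^(119/42) ≈ 0.1403; Cmin,ss = (1286/246)·f/(1−f) ≈ 0.853 mg/L.
Regimen B: f = (1/2)^(95/42) ≈ 0.2085; Cmin,ss = (1306/246)·f/(1−f) ≈ 1.399 mg/L.
Difference ≈ 0.853 − 1.399 ≈ -0.546 mg/L.

-0.5 mg/L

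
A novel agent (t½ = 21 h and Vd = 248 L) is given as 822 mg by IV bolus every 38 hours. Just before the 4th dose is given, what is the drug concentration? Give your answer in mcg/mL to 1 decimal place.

f = (1/2)^(τ/t½) = (1/2)^(38/21) ≈ 0.2853.
C₀ = D/Vd = 822/248 ≈ 3.315 mcg/mL.
Before the 4th dose, 3 doses have been given. Superposition: Cmin = C₀·(f + f² + … + f^3).
≈ 3.315 × (0.2853 + 0.0814 + 0.0232) ≈ 3.315 × 0.3899 ≈ 1.293 mcg/mL.

1.3 mcg/mL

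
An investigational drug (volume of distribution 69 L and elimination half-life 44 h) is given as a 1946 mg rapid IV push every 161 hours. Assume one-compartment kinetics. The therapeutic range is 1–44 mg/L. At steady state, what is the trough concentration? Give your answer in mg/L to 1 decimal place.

k = ln2/t½ = ln2/44 ≈ 0.015753 h⁻¹; fraction remaining f = e^(−kτ) = e^(−0.015753×161) ≈ 0.0792.
Accumulation ratio R = 1/(1 − f) ≈ 1/0.9208 ≈ 1.0860.
Single-dose peak C₀ = D/Vd = 1946/69 ≈ 28.203 mg/L.
Cmax,ss = C₀/(1 − f) ≈ 28.203/0.9208 ≈ 30.629 mg/L.
Steady-state trough Cmin,ss = Cmax,ss·f ≈ 30.629 × 0.0792 ≈ 2.426 mg/L.
Trough 2.4 mg/L vs MEC 1 mg/L: adequate.

2.4 mg/L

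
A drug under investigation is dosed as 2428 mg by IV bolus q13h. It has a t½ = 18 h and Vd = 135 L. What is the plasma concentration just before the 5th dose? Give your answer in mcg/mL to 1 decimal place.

f = (1/2)^(τ/t½) = (1/2)^(13/18) ≈ 0.6062.
C₀ = D/Vd = 2428/135 ≈ 17.985 mcg/mL.
Before the 5th dose, 4 doses have been given. Superposition: Cmin = C₀·(f + f² + … + f^4).
≈ 17.985 × (0.6062 + 0.3675 + 0.2228 + 0.1350) ≈ 17.985 × 1.3315 ≈ 23.947 mcg/mL.

23.9 mcg/mL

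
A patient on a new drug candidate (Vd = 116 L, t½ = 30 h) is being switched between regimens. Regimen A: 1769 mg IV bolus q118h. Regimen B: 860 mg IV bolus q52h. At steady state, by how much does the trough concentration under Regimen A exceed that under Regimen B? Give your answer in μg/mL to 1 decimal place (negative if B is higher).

Regimen A: f = (1/2)^(118/30) ≈ 0.0655; Cmin,ss = (1769/116)·f/(1−f) ≈ 1.069 μg/mL.
Regimen B: f = (1/2)^(52/30) ≈ 0.3008; Cmin,ss = (860/116)·f/(1−f) ≈ 3.189 μg/mL.
Difference ≈ 1.069 − 3.189 ≈ -2.120 μg/mL.

-2.1 μg/mL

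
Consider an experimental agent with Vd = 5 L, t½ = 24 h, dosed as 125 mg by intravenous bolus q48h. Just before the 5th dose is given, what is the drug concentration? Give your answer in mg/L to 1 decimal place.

f = (1/2)^(τ/t½) = (1/2)^(48/24) ≈ 0.2500.
C₀ = D/Vd = 125/5 ≈ 25.000 mg/L.
Before the 5th dose, 4 doses have been given. Superposition: Cmin = C₀·(f + f² + … + f^4).
≈ 25.000 × (0.2500 + 0.0625 + 0.0156 + 0.0039) ≈ 25.000 × 0.3320 ≈ 8.300 mg/L.

8.3 mg/L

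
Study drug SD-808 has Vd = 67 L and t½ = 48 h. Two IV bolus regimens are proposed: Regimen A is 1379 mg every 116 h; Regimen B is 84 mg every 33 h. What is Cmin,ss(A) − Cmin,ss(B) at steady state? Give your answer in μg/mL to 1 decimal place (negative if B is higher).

Regimen A: f = (1/2)^(116/48) ≈ 0.1873; Cmin,ss = (1379/67)·f/(1−f) ≈ 4.743 μg/mL.
Regimen B: f = (1/2)^(33/48) ≈ 0.6209; Cmin,ss = (84/67)·f/(1−f) ≈ 2.053 μg/mL.
Difference ≈ 4.743 − 2.053 ≈ 2.690 μg/mL.

2.7 μg/mL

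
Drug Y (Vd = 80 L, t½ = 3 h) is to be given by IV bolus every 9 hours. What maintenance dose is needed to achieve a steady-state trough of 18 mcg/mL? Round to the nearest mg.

10080 mg

τ/t½ = 9/3 ≈ 3, so f = (1/2)^(9/3) ≈ 0.125000.
Cmin,ss = (D/Vd)·f/(1−f), so D = Cmin,ss·Vd·(1−f)/f.
D = 18 × 80 × (1−f)/f ≈ 18 × 80 × 7.00000 ≈ 10080.00 mg.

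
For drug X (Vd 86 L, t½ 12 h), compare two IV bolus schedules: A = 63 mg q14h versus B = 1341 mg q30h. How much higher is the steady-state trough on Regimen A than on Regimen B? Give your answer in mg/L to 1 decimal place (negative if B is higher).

-2.8 mg/L

Regimen A: f = (1/2)^(14/12) ≈ 0.4454; Cmin,ss = (63/86)·f/(1−f) ≈ 0.588 mg/L.
Regimen B: f = (1/2)^(30/12) ≈ 0.1768; Cmin,ss = (1341/86)·f/(1−f) ≈ 3.349 mg/L.
Difference ≈ 0.588 − 3.349 ≈ -2.761 mg/L.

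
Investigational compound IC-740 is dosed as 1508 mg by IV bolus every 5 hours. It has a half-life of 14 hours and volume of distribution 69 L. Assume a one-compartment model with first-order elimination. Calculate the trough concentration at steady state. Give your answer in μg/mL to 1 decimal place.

77.8 μg/mL

τ/t½ = 5/14 ≈ 0.35714, so fraction remaining f = (1/2)^(5/14) ≈ 0.7807.
At steady state, accumulation factor R = 1/(1 − e^(−kτ)) ≈ 4.5600.
Each bolus raises the concentration by D/Vd = 1508/69 ≈ 21.855 μg/mL.
Cmax,ss = C₀/(1 − f) ≈ 21.855/0.2193 ≈ 99.658 μg/mL.
One interval later, Cmin,ss = Cmax,ss·e^(−kτ) ≈ 99.658 × 0.7807 ≈ 77.803 μg/mL.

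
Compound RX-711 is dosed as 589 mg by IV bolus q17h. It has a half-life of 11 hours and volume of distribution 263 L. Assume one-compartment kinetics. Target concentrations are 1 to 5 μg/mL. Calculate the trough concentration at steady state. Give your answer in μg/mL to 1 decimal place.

1.2 μg/mL

τ/t½ = 17/11 ≈ 1.5455, so fraction remaining f = (1/2)^(17/11) ≈ 0.3426.
Single-dose peak C₀ = D/Vd = 589/263 ≈ 2.240 μg/mL.
Steady-state trough Cmin,ss = C₀·f/(1−f) ≈ 2.240 × 0.3426/0.6574 ≈ 1.167 μg/mL.
Trough 1.2 μg/mL vs MEC 1 μg/mL: adequate.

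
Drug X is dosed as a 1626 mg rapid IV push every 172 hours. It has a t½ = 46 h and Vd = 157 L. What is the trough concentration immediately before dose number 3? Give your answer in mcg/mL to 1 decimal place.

f = (1/2)^(τ/t½) = (1/2)^(172/46) ≈ 0.0749.
C₀ = D/Vd = 1626/157 ≈ 10.357 mcg/mL.
Before the 3rd dose, 2 doses have been given. Superposition: Cmin = C₀·(f + f²).
≈ 10.357 × (0.0749 + 0.0056) ≈ 10.357 × 0.0805 ≈ 0.834 mcg/mL.

0.8 mcg/mL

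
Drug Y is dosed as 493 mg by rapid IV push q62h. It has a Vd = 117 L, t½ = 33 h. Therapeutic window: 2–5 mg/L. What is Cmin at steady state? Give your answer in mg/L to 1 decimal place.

Over one 62-h interval, 62/33 ≈ 1.8788 half-lives elapse, leaving f ≈ 0.2719 of each dose.
At steady state, accumulation factor R = 1/(1 − e^(−kτ)) ≈ 1.3734.
Each bolus raises the concentration by D/Vd = 493/117 ≈ 4.214 mg/L.
Cmax,ss = C₀/(1 − f) ≈ 4.214/0.7281 ≈ 5.788 mg/L.
One interval later, Cmin,ss = Cmax,ss·e^(−kτ) ≈ 5.788 × 0.2719 ≈ 1.574 mg/L.
Trough 1.6 mg/L vs MEC 2 mg/L: subtherapeutic.

1.6 mg/L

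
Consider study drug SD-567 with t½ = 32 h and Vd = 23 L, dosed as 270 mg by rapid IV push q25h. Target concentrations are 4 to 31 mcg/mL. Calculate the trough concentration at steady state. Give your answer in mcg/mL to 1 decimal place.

16.3 mcg/mL

Over one 25-h interval, 25/32 ≈ 0.78125 half-lives elapse, leaving f ≈ 0.5819 of each dose.
Single-dose peak C₀ = D/Vd = 270/23 ≈ 11.739 mcg/mL.
Steady-state trough Cmin,ss = C₀·f/(1−f) ≈ 11.739 × 0.5819/0.4181 ≈ 16.338 mcg/mL.
Trough 16.3 mcg/mL vs MEC 4 mcg/mL: adequate.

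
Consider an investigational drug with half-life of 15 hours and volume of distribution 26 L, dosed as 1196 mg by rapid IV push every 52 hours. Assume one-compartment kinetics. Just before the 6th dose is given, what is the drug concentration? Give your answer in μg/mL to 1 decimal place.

f = (1/2)^(τ/t½) = (1/2)^(52/15) ≈ 0.0905.
C₀ = D/Vd = 1196/26 ≈ 46.000 μg/mL.
Before the 6th dose, 5 doses have been given. Superposition: Cmin = C₀·(f + f² + … + f^5).
≈ 46.000 × (0.0905 + 0.0082 + 0.0007 + 0.0001 + 0.0000) ≈ 46.000 × 0.0995 ≈ 4.577 μg/mL.

4.6 μg/mL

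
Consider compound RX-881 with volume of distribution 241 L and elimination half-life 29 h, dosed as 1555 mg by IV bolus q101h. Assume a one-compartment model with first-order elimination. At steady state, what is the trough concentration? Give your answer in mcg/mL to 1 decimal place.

0.6 mcg/mL

Over one 101-h interval, 101/29 ≈ 3.4828 half-lives elapse, leaving f ≈ 0.0895 of each dose.
At steady state, accumulation factor R = 1/(1 − e^(−kτ)) ≈ 1.0983.
Each bolus raises the concentration by D/Vd = 1555/241 ≈ 6.452 mcg/mL.
Steady-state peak Cmax,ss = C₀·R ≈ 6.452 × 1.0983 ≈ 7.086 mcg/mL.
Steady-state trough Cmin,ss = Cmax,ss·f ≈ 7.086 × 0.0895 ≈ 0.634 mcg/mL.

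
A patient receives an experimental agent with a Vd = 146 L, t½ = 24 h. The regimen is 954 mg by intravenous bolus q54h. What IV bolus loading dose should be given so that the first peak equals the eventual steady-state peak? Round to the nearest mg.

1208 mg

f = (1/2)^(54/24) ≈ 0.210224; accumulation ratio R = 1/(1−f) ≈ 1.26618.
Loading dose to hit Cmax,ss on first dose: D_load = D_maint·R ≈ 954 × 1.26618 ≈ 1207.94 mg.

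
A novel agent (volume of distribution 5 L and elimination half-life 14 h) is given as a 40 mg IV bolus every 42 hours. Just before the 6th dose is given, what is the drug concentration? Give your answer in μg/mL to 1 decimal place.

1.1 μg/mL

f = (1/2)^(τ/t½) = (1/2)^(42/14) ≈ 0.1250.
C₀ = D/Vd = 40/5 ≈ 8.000 μg/mL.
Before the 6th dose, 5 doses have been given. Superposition: Cmin = C₀·(f + f² + … + f^5).
≈ 8.000 × (0.1250 + 0.0156 + 0.0020 + 0.0002 + 0.0000) ≈ 8.000 × 0.1428 ≈ 1.142 μg/mL.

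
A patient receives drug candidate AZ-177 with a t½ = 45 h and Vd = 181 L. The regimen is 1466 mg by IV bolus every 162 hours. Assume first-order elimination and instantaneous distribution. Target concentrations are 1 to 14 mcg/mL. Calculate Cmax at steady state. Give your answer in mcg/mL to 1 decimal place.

τ/t½ = 162/45 ≈ 3.6, so fraction remaining f = (1/2)^(162/45) ≈ 0.0825.
Accumulation ratio R = 1/(1 − f) ≈ 1/0.9175 ≈ 1.0899.
Single-dose peak C₀ = D/Vd = 1466/181 ≈ 8.099 mcg/mL.
Steady-state peak Cmax,ss = C₀·R ≈ 8.099 × 1.0899 ≈ 8.827 mcg/mL.
Peak 8.8 mcg/mL vs MTC 14 mcg/mL: below toxic threshold.

8.8 mcg/mL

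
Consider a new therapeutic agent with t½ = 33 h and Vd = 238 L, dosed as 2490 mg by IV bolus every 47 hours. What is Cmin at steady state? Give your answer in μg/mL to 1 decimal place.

Over one 47-h interval, 47/33 ≈ 1.4242 half-lives elapse, leaving f ≈ 0.3726 of each dose.
Accumulation ratio R = 1/(1 − f) ≈ 1/0.6274 ≈ 1.5939.
Each bolus raises the concentration by D/Vd = 2490/238 ≈ 10.462 μg/mL.
Steady-state peak Cmax,ss = C₀·R ≈ 10.462 × 1.5939 ≈ 16.675 μg/mL.
One interval later, Cmin,ss = Cmax,ss·e^(−kτ) ≈ 16.675 × 0.3726 ≈ 6.213 μg/mL.

6.2 μg/mL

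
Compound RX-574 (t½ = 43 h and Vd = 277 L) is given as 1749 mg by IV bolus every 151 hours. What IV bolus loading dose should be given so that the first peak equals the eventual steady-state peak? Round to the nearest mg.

f = (1/2)^(151/43) ≈ 0.087679; accumulation ratio R = 1/(1−f) ≈ 1.09611.
Loading dose to hit Cmax,ss on first dose: D_load = D_maint·R ≈ 1749 × 1.09611 ≈ 1917.10 mg.

1917 mg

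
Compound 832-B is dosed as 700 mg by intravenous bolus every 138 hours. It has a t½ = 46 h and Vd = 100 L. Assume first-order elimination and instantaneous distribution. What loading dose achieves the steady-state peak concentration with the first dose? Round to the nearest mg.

f = (1/2)^(138/46) ≈ 0.125000; accumulation ratio R = 1/(1−f) ≈ 1.14286.
Loading dose to hit Cmax,ss on first dose: D_load = D_maint·R ≈ 700 × 1.14286 ≈ 800.00 mg.

800 mg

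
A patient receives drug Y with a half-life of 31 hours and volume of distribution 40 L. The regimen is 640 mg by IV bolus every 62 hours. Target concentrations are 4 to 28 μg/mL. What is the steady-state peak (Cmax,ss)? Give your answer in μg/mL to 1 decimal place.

τ = 62 h = 2 half-lives, so f = (1/2)^2 = 0.25.
Accumulation ratio R = 1/(1 − f) = 1/0.75 = 4/3.
Single-dose peak C₀ = D/Vd = 640/40 = 16 μg/mL.
Steady-state peak Cmax,ss = C₀·R = 16 × 4/3 ≈ 21.333 μg/mL.
Peak 21.3 μg/mL vs MTC 28 μg/mL: below toxic threshold.

21.3 μg/mL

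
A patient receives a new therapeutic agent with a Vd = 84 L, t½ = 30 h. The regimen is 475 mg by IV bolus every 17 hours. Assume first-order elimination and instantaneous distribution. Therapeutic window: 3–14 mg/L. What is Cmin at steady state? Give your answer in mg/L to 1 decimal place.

τ/t½ = 17/30 ≈ 0.56667, so fraction remaining f = (1/2)^(17/30) ≈ 0.6752.
Single-dose peak C₀ = D/Vd = 475/84 ≈ 5.655 mg/L.
Steady-state trough Cmin,ss = C₀·f/(1−f) ≈ 5.655 × 0.6752/0.3248 ≈ 11.756 mg/L.
Trough 11.8 mg/L vs MEC 3 mg/L: adequate.

11.8 mg/L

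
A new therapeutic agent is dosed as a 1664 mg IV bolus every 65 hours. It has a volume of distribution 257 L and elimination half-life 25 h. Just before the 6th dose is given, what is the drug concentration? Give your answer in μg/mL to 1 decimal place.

1.3 μg/mL

f = (1/2)^(τ/t½) = (1/2)^(65/25) ≈ 0.1649.
C₀ = D/Vd = 1664/257 ≈ 6.475 μg/mL.
Before the 6th dose, 5 doses have been given. Superposition: Cmin = C₀·(f + f² + … + f^5).
≈ 6.475 × (0.1649 + 0.0272 + 0.0045 + 0.0007 + 0.0001) ≈ 6.475 × 0.1974 ≈ 1.278 μg/mL.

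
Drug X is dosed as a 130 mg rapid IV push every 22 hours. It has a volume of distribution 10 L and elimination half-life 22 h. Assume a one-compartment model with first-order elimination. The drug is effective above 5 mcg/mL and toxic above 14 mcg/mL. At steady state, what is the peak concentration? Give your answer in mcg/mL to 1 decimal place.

26.0 mcg/mL

τ = 22 h = 1 half-life, so f = (1/2)^1 = 0.5.
At steady state, R = 1/(1 − 0.5) = 2/1.
Single-dose peak C₀ = D/Vd = 130/10 = 13 mcg/mL.
Steady-state peak Cmax,ss = C₀·R = 13 × 2/1 ≈ 26.000 mcg/mL.
Peak 26.0 mcg/mL vs MTC 14 mcg/mL: exceeds toxic threshold.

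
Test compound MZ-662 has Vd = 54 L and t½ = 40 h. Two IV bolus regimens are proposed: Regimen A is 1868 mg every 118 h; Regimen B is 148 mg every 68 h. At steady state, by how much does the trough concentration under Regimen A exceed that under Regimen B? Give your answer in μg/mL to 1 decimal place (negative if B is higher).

Regimen A: f = (1/2)^(118/40) ≈ 0.1294; Cmin,ss = (1868/54)·f/(1−f) ≈ 5.142 μg/mL.
Regimen B: f = (1/2)^(68/40) ≈ 0.3078; Cmin,ss = (148/54)·f/(1−f) ≈ 1.219 μg/mL.
Difference ≈ 5.142 − 1.219 ≈ 3.923 μg/mL.

3.9 μg/mL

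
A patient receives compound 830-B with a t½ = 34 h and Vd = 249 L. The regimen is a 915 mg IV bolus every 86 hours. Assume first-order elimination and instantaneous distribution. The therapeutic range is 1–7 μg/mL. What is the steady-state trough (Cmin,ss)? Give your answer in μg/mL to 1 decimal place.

0.8 μg/mL

k = ln2/t½ = ln2/34 ≈ 0.020387 h⁻¹; fraction remaining f = e^(−kτ) = e^(−0.020387×86) ≈ 0.1732.
Single-dose peak C₀ = D/Vd = 915/249 ≈ 3.675 μg/mL.
Steady-state trough Cmin,ss = C₀·f/(1−f) ≈ 3.675 × 0.1732/0.8268 ≈ 0.770 μg/mL.
Trough 0.8 μg/mL vs MEC 1 μg/mL: subtherapeutic.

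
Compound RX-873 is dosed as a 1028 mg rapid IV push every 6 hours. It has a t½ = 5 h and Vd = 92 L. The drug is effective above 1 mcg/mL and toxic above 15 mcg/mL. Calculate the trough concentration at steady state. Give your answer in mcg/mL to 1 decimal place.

Over one 6-h interval, 6/5 ≈ 1.2 half-lives elapse, leaving f ≈ 0.4353 of each dose.
At steady state, accumulation factor R = 1/(1 − e^(−kτ)) ≈ 1.7709.
Single-dose peak C₀ = D/Vd = 1028/92 ≈ 11.174 mcg/mL.
Steady-state peak Cmax,ss = C₀·R ≈ 11.174 × 1.7709 ≈ 19.788 mcg/mL.
Steady-state trough Cmin,ss = Cmax,ss·f ≈ 19.788 × 0.4353 ≈ 8.614 mcg/mL.
Trough 8.6 mcg/mL vs MEC 1 mcg/mL: adequate.

8.6 mcg/mL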